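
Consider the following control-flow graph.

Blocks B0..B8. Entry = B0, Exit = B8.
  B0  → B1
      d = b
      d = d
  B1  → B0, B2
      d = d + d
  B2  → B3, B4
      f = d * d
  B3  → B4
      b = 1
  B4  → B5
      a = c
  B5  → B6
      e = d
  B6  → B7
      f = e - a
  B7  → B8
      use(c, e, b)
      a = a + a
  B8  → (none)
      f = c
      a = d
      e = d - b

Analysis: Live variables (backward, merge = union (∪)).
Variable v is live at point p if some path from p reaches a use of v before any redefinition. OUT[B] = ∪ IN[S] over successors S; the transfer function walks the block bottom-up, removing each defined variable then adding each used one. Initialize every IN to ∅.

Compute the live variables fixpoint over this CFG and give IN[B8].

Converged values:
  B0:  IN={b, c}  OUT={b, c, d}
  B1:  IN={b, c, d}  OUT={b, c, d}
  B2:  IN={b, c, d}  OUT={b, c, d}
  B3:  IN={c, d}  OUT={b, c, d}
  B4:  IN={b, c, d}  OUT={a, b, c, d}
  B5:  IN={a, b, c, d}  OUT={a, b, c, d, e}
  B6:  IN={a, b, c, d, e}  OUT={a, b, c, d, e}
  B7:  IN={a, b, c, d, e}  OUT={b, c, d}
  B8:  IN={b, c, d}  OUT={}

B8 is the boundary node: OUT[B8] = {}
Applying B8's transfer function to that OUT value gives IN[B8] (row B8 above).

Answer: {b, c, d}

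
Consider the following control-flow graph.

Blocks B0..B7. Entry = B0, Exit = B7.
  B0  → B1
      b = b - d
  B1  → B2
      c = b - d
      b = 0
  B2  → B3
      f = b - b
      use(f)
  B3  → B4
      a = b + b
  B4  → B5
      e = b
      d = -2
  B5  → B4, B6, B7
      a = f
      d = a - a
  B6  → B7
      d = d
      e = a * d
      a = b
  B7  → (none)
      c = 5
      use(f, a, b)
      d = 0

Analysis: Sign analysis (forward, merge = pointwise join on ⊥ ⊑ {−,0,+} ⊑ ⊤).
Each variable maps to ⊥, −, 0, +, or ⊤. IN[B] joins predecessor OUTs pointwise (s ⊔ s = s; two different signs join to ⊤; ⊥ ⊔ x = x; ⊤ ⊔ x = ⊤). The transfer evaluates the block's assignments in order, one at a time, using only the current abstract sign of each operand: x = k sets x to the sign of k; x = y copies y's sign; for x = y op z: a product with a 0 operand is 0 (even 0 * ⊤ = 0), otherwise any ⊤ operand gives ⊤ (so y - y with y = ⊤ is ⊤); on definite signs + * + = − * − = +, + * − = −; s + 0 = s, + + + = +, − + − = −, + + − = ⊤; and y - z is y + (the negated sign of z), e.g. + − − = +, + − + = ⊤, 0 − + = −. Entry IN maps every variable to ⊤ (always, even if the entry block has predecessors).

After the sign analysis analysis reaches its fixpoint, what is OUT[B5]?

Fixpoint table:
  B0: | IN=(all ⊤) | OUT=(all ⊤)
  B1: | IN=(all ⊤) | OUT={b:0; rest ⊤}
  B2: | IN={b:0; rest ⊤} | OUT={b:0, f:0; rest ⊤}
  B3: | IN={b:0, f:0; rest ⊤} | OUT={a:0, b:0, f:0; rest ⊤}
  B4: | IN={a:0, b:0, f:0; rest ⊤} | OUT={a:0, b:0, d:-, e:0, f:0; rest ⊤}
  B5: | IN={a:0, b:0, d:-, e:0, f:0; rest ⊤} | OUT={a:0, b:0, d:0, e:0, f:0; rest ⊤}
  B6: | IN={a:0, b:0, d:0, e:0, f:0; rest ⊤} | OUT={a:0, b:0, d:0, e:0, f:0; rest ⊤}
  B7: | IN={a:0, b:0, d:0, e:0, f:0; rest ⊤} | OUT={a:0, b:0, c:+, d:0, e:0, f:0; rest ⊤}

Merge at B5: IN[B5] = OUT[B4] = {a: 0, b: 0, c: ⊤, d: -, e: 0, f: 0}
Applying B5's transfer function to that IN value gives OUT[B5] (row B5 above).

Answer: {a: 0, b: 0, c: ⊤, d: 0, e: 0, f: 0}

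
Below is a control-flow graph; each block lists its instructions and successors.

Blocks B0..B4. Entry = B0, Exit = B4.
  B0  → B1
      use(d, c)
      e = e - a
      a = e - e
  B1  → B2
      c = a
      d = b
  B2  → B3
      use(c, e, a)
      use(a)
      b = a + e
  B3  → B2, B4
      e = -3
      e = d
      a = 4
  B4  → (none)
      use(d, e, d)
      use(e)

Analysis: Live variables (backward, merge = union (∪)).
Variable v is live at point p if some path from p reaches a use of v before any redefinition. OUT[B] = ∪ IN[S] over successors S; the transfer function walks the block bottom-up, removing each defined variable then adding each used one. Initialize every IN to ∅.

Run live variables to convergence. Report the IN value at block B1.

Answer: {a, b, e}

Working:
Fixpoint table:
  B0: | IN={a, b, c, d, e} | OUT={a, b, e}
  B1: | IN={a, b, e} | OUT={a, c, d, e}
  B2: | IN={a, c, d, e} | OUT={c, d}
  B3: | IN={c, d} | OUT={a, c, d, e}
  B4: | IN={d, e} | OUT={}

Merge at B1: OUT[B1] = IN[B2] = {a, c, d, e}
Applying B1's transfer function to that OUT value gives IN[B1] (row B1 above).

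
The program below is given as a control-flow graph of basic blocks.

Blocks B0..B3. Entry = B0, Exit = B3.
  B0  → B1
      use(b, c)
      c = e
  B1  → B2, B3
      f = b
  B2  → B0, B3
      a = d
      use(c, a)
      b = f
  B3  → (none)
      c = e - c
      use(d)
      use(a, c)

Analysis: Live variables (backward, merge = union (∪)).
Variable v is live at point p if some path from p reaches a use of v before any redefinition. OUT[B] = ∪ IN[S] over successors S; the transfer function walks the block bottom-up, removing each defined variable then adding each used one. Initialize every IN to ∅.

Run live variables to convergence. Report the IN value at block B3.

Fixpoint table:
  B0: | IN={a, b, c, d, e} | OUT={a, b, c, d, e}
  B1: | IN={a, b, c, d, e} | OUT={a, c, d, e, f}
  B2: | IN={c, d, e, f} | OUT={a, b, c, d, e}
  B3: | IN={a, c, d, e} | OUT={}

B3 is the boundary node: OUT[B3] = {}
Applying B3's transfer function to that OUT value gives IN[B3] (row B3 above).

Answer: {a, c, d, e}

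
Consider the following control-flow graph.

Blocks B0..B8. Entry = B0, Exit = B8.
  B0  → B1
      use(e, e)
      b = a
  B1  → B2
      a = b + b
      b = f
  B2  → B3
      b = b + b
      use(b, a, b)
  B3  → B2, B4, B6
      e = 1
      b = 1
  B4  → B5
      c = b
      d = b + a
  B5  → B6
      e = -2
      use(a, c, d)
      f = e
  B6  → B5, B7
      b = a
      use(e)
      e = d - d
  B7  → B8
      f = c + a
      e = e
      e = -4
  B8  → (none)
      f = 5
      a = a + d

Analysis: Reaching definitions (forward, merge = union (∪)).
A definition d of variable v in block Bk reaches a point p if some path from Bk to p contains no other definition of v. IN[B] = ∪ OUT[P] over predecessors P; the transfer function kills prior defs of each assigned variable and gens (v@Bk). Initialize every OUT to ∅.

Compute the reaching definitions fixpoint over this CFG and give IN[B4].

Answer: {a@B1, b@B3, e@B3}

Trace:
Per-block solution:
  B0: | IN={} | OUT={b@B0}
  B1: | IN={b@B0} | OUT={a@B1, b@B1}
  B2: | IN={a@B1, b@B1, b@B3, e@B3} | OUT={a@B1, b@B2, e@B3}
  B3: | IN={a@B1, b@B2, e@B3} | OUT={a@B1, b@B3, e@B3}
  B4: | IN={a@B1, b@B3, e@B3} | OUT={a@B1, b@B3, c@B4, d@B4, e@B3}
  B5: | IN={a@B1, b@B3, b@B6, c@B4, d@B4, e@B3, e@B6, f@B5} | OUT={a@B1, b@B3, b@B6, c@B4, d@B4, e@B5, f@B5}
  B6: | IN={a@B1, b@B3, b@B6, c@B4, d@B4, e@B3, e@B5, f@B5} | OUT={a@B1, b@B6, c@B4, d@B4, e@B6, f@B5}
  B7: | IN={a@B1, b@B6, c@B4, d@B4, e@B6, f@B5} | OUT={a@B1, b@B6, c@B4, d@B4, e@B7, f@B7}
  B8: | IN={a@B1, b@B6, c@B4, d@B4, e@B7, f@B7} | OUT={a@B8, b@B6, c@B4, d@B4, e@B7, f@B8}

Merge at B4: IN[B4] = OUT[B3] = {a@B1, b@B3, e@B3}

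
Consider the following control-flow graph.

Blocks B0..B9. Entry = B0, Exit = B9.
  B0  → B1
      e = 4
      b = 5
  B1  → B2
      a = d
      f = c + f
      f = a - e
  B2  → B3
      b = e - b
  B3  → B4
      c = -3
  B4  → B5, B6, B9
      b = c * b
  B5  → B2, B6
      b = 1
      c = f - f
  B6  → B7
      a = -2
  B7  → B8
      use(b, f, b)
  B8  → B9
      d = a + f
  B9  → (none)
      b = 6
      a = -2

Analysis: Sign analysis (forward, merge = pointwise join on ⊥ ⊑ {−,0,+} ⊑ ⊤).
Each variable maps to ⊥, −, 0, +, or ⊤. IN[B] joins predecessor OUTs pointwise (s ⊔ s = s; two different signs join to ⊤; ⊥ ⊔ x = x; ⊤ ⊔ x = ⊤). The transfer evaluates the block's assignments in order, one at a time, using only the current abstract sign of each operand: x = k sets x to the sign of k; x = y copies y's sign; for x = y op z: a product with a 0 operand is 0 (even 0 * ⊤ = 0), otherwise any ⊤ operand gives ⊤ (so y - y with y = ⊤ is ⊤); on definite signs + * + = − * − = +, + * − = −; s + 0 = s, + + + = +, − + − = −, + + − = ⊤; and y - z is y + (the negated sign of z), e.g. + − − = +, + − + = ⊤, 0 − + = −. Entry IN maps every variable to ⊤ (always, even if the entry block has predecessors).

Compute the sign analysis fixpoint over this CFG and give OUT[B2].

Converged values:
  B0:  IN=(all ⊤)  OUT={b:+, e:+; rest ⊤}
  B1:  IN={b:+, e:+; rest ⊤}  OUT={b:+, e:+; rest ⊤}
  B2:  IN={b:+, e:+; rest ⊤}  OUT={e:+; rest ⊤}
  B3:  IN={e:+; rest ⊤}  OUT={c:-, e:+; rest ⊤}
  B4:  IN={c:-, e:+; rest ⊤}  OUT={c:-, e:+; rest ⊤}
  B5:  IN={c:-, e:+; rest ⊤}  OUT={b:+, e:+; rest ⊤}
  B6:  IN={e:+; rest ⊤}  OUT={a:-, e:+; rest ⊤}
  B7:  IN={a:-, e:+; rest ⊤}  OUT={a:-, e:+; rest ⊤}
  B8:  IN={a:-, e:+; rest ⊤}  OUT={a:-, e:+; rest ⊤}
  B9:  IN={e:+; rest ⊤}  OUT={a:-, b:+, e:+; rest ⊤}

Merge at B2: IN[B2] = OUT[B1] ⊔ OUT[B5] = {a: ⊤, b: +, c: ⊤, d: ⊤, e: +, f: ⊤}
Applying B2's transfer function to that IN value gives OUT[B2] (row B2 above).

Answer: {a: ⊤, b: ⊤, c: ⊤, d: ⊤, e: +, f: ⊤}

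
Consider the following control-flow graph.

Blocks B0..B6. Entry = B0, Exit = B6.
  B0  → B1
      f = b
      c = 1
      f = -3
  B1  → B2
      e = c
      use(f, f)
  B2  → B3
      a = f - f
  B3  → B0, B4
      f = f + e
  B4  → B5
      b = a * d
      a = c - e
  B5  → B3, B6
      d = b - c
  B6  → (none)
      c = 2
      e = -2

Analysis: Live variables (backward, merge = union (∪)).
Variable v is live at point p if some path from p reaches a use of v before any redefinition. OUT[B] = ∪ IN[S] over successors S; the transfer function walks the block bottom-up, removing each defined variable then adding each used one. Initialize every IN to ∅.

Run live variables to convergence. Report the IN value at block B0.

Answer: {b, d}

Working:
Per-block solution:
  B0:   IN={b, d}   OUT={b, c, d, f}
  B1:   IN={b, c, d, f}   OUT={b, c, d, e, f}
  B2:   IN={b, c, d, e, f}   OUT={a, b, c, d, e, f}
  B3:   IN={a, b, c, d, e, f}   OUT={a, b, c, d, e, f}
  B4:   IN={a, c, d, e, f}   OUT={a, b, c, e, f}
  B5:   IN={a, b, c, e, f}   OUT={a, b, c, d, e, f}
  B6:   IN={}   OUT={}

Merge at B0: OUT[B0] = IN[B1] = {b, c, d, f}
Applying B0's transfer function to that OUT value gives IN[B0] (row B0 above).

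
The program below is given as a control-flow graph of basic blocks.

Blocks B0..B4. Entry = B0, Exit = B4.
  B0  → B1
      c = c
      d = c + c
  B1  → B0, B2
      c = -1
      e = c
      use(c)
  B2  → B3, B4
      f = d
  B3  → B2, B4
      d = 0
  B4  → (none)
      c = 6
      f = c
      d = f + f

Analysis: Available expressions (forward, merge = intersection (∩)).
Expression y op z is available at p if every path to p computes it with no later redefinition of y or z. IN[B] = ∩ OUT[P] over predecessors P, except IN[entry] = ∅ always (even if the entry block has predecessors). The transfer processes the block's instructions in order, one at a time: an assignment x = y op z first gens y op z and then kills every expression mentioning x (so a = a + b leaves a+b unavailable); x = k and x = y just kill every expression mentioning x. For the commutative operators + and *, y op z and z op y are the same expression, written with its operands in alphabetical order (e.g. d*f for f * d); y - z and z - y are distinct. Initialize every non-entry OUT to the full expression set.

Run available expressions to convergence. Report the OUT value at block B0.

Answer: {c+c}

Working:
Converged values:
  B0: | IN={} | OUT={c+c}
  B1: | IN={c+c} | OUT={}
  B2: | IN={} | OUT={}
  B3: | IN={} | OUT={}
  B4: | IN={} | OUT={f+f}

Merge at B0 (entry node, so the boundary value {} is joined with the incoming edge(s)): IN[B0] = {} ∩ OUT[B1] = {}
Applying B0's transfer function to that IN value gives OUT[B0] (row B0 above).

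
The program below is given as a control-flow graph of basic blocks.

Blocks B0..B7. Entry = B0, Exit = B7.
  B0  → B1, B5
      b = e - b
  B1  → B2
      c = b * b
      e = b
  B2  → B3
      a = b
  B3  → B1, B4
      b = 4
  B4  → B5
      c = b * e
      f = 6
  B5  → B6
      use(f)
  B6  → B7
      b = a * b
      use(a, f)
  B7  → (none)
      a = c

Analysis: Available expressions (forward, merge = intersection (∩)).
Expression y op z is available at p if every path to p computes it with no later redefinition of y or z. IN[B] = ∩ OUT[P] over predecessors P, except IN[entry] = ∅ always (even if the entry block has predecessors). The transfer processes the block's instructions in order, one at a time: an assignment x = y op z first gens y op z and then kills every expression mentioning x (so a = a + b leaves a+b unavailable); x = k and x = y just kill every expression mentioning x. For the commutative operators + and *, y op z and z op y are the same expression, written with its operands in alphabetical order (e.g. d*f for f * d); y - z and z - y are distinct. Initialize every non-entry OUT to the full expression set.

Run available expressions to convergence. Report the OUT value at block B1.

Fixpoint table:
  B0:   IN={}   OUT={}
  B1:   IN={}   OUT={b*b}
  B2:   IN={b*b}   OUT={b*b}
  B3:   IN={b*b}   OUT={}
  B4:   IN={}   OUT={b*e}
  B5:   IN={}   OUT={}
  B6:   IN={}   OUT={}
  B7:   IN={}   OUT={}

Merge at B1: IN[B1] = OUT[B0] ∩ OUT[B3] = {}
Applying B1's transfer function to that IN value gives OUT[B1] (row B1 above).

Answer: {b*b}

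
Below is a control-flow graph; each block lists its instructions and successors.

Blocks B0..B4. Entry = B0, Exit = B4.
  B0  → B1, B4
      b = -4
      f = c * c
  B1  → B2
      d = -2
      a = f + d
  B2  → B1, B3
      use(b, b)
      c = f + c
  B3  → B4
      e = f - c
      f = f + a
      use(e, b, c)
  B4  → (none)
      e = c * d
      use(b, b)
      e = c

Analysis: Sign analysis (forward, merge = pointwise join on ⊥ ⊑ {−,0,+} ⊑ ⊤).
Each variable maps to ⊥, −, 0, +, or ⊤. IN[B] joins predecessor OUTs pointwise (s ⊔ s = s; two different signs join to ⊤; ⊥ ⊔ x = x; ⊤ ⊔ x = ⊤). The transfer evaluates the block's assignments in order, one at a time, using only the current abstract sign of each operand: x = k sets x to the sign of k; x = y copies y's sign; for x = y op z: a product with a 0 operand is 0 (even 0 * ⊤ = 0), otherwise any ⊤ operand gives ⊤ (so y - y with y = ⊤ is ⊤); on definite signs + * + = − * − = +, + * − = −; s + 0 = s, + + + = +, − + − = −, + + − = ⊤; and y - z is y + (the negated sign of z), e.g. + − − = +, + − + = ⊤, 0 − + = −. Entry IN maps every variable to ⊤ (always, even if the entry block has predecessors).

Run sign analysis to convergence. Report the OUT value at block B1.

Fixpoint table:
  B0:  IN=(all ⊤)  OUT={b:-; rest ⊤}
  B1:  IN={b:-; rest ⊤}  OUT={b:-, d:-; rest ⊤}
  B2:  IN={b:-, d:-; rest ⊤}  OUT={b:-, d:-; rest ⊤}
  B3:  IN={b:-, d:-; rest ⊤}  OUT={b:-, d:-; rest ⊤}
  B4:  IN={b:-; rest ⊤}  OUT={b:-; rest ⊤}

Merge at B1: IN[B1] = OUT[B0] ⊔ OUT[B2] = {a: ⊤, b: -, c: ⊤, d: ⊤, e: ⊤, f: ⊤}
Applying B1's transfer function to that IN value gives OUT[B1] (row B1 above).

Answer: {a: ⊤, b: -, c: ⊤, d: -, e: ⊤, f: ⊤}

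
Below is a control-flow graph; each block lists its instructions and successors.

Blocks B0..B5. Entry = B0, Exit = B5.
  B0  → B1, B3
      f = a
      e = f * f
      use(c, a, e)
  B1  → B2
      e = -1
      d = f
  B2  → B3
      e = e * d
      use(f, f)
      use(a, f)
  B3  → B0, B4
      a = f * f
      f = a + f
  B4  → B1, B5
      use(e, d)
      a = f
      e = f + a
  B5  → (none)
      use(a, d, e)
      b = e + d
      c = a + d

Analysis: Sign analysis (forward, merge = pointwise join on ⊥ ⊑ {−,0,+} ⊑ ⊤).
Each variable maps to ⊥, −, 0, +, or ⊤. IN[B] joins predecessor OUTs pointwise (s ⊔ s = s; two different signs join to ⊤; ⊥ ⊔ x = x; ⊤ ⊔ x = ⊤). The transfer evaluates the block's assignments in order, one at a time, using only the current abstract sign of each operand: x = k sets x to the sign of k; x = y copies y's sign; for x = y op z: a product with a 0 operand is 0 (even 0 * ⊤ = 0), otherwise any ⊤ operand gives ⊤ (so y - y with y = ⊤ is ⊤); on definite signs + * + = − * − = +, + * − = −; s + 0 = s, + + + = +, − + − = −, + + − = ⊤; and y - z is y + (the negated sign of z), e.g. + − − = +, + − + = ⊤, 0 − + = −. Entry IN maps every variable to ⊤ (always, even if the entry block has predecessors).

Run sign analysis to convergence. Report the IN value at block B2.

Answer: {a: ⊤, b: ⊤, c: ⊤, d: ⊤, e: -, f: ⊤}

Trace:
Per-block solution:
  B0:   IN=(all ⊤)   OUT=(all ⊤)
  B1:   IN=(all ⊤)   OUT={e:-; rest ⊤}
  B2:   IN={e:-; rest ⊤}   OUT=(all ⊤)
  B3:   IN=(all ⊤)   OUT=(all ⊤)
  B4:   IN=(all ⊤)   OUT=(all ⊤)
  B5:   IN=(all ⊤)   OUT=(all ⊤)

Merge at B2: IN[B2] = OUT[B1] = {a: ⊤, b: ⊤, c: ⊤, d: ⊤, e: -, f: ⊤}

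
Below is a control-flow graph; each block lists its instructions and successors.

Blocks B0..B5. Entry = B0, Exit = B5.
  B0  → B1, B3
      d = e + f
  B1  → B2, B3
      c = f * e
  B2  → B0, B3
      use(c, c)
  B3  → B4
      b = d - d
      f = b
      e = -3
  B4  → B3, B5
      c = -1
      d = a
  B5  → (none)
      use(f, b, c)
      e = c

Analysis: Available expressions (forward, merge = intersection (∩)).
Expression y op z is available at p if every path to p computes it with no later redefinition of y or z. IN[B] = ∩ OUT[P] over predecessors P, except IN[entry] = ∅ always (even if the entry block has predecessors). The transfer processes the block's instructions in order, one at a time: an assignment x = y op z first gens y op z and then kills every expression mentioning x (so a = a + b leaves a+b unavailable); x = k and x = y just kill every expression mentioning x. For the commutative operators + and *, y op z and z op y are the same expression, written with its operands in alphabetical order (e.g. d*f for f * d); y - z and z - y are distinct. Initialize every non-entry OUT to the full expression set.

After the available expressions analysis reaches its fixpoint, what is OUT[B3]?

Per-block solution:
  B0: | IN={} | OUT={e+f}
  B1: | IN={e+f} | OUT={e*f, e+f}
  B2: | IN={e*f, e+f} | OUT={e*f, e+f}
  B3: | IN={} | OUT={d-d}
  B4: | IN={d-d} | OUT={}
  B5: | IN={} | OUT={}

Merge at B3: IN[B3] = OUT[B0] ∩ OUT[B1] ∩ OUT[B2] ∩ OUT[B4] = {}
Applying B3's transfer function to that IN value gives OUT[B3] (row B3 above).

Answer: {d-d}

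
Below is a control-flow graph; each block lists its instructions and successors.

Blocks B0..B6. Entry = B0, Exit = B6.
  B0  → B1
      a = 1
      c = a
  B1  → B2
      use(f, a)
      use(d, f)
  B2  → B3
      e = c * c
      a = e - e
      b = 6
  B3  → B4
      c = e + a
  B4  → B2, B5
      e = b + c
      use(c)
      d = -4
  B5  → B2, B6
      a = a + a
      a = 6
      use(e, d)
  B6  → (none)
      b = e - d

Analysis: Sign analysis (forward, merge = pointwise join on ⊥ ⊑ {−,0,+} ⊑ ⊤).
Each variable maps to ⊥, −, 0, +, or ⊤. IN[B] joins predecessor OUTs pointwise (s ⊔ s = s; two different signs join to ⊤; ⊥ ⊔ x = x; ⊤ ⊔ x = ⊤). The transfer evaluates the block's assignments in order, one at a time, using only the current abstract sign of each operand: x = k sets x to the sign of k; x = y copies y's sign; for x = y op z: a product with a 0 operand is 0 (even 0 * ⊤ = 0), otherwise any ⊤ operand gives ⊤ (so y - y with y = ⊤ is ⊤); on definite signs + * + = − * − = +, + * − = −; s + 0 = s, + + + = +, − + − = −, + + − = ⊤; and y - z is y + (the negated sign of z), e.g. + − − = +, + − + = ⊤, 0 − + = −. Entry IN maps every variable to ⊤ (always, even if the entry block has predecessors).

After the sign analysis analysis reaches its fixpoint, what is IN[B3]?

Fixpoint table:
  B0: | IN=(all ⊤) | OUT={a:+, c:+; rest ⊤}
  B1: | IN={a:+, c:+; rest ⊤} | OUT={a:+, c:+; rest ⊤}
  B2: | IN=(all ⊤) | OUT={b:+; rest ⊤}
  B3: | IN={b:+; rest ⊤} | OUT={b:+; rest ⊤}
  B4: | IN={b:+; rest ⊤} | OUT={b:+, d:-; rest ⊤}
  B5: | IN={b:+, d:-; rest ⊤} | OUT={a:+, b:+, d:-; rest ⊤}
  B6: | IN={a:+, b:+, d:-; rest ⊤} | OUT={a:+, d:-; rest ⊤}

Merge at B3: IN[B3] = OUT[B2] = {a: ⊤, b: +, c: ⊤, d: ⊤, e: ⊤, f: ⊤}

Answer: {a: ⊤, b: +, c: ⊤, d: ⊤, e: ⊤, f: ⊤}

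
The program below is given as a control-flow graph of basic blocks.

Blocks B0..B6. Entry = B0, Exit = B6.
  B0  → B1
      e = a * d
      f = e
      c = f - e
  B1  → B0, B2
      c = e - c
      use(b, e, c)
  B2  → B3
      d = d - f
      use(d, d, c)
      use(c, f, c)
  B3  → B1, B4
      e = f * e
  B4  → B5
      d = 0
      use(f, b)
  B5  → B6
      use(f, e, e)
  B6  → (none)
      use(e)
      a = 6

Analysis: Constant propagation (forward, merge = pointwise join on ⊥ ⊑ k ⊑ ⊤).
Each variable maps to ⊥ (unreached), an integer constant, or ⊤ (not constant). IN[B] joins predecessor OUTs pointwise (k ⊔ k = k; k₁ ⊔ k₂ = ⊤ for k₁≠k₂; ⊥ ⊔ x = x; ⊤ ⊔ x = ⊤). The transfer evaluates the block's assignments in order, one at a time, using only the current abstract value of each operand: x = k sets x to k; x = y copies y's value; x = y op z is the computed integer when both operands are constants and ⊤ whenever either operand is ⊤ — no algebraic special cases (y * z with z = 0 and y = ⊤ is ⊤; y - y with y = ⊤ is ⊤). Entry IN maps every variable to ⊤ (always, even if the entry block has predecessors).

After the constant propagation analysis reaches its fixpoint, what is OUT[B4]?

Answer: {a: ⊤, b: ⊤, c: ⊤, d: 0, e: ⊤, f: ⊤}

Trace:
Per-block solution:
  B0:  IN=(all ⊤)  OUT=(all ⊤)
  B1:  IN=(all ⊤)  OUT=(all ⊤)
  B2:  IN=(all ⊤)  OUT=(all ⊤)
  B3:  IN=(all ⊤)  OUT=(all ⊤)
  B4:  IN=(all ⊤)  OUT={d:0; rest ⊤}
  B5:  IN={d:0; rest ⊤}  OUT={d:0; rest ⊤}
  B6:  IN={d:0; rest ⊤}  OUT={a:6, d:0; rest ⊤}

Merge at B4: IN[B4] = OUT[B3] = {a: ⊤, b: ⊤, c: ⊤, d: ⊤, e: ⊤, f: ⊤}
Applying B4's transfer function to that IN value gives OUT[B4] (row B4 above).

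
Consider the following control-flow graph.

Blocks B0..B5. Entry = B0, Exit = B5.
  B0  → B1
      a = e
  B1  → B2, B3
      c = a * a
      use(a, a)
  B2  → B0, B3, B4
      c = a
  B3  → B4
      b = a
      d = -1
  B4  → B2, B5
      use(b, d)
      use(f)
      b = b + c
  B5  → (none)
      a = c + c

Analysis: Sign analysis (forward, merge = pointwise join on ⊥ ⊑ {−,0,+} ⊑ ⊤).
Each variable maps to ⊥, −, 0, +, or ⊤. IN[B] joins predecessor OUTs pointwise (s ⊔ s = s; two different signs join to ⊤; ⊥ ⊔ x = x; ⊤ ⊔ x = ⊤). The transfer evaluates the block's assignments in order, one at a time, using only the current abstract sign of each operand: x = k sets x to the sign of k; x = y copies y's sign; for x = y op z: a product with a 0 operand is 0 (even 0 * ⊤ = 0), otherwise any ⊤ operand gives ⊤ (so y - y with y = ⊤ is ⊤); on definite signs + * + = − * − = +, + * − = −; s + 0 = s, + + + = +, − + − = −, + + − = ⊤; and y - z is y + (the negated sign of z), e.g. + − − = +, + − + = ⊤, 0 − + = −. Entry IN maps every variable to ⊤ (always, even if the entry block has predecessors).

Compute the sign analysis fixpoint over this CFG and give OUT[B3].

Fixpoint table:
  B0: | IN=(all ⊤) | OUT=(all ⊤)
  B1: | IN=(all ⊤) | OUT=(all ⊤)
  B2: | IN=(all ⊤) | OUT=(all ⊤)
  B3: | IN=(all ⊤) | OUT={d:-; rest ⊤}
  B4: | IN=(all ⊤) | OUT=(all ⊤)
  B5: | IN=(all ⊤) | OUT=(all ⊤)

Merge at B3: IN[B3] = OUT[B1] ⊔ OUT[B2] = {a: ⊤, b: ⊤, c: ⊤, d: ⊤, e: ⊤, f: ⊤}
Applying B3's transfer function to that IN value gives OUT[B3] (row B3 above).

Answer: {a: ⊤, b: ⊤, c: ⊤, d: -, e: ⊤, f: ⊤}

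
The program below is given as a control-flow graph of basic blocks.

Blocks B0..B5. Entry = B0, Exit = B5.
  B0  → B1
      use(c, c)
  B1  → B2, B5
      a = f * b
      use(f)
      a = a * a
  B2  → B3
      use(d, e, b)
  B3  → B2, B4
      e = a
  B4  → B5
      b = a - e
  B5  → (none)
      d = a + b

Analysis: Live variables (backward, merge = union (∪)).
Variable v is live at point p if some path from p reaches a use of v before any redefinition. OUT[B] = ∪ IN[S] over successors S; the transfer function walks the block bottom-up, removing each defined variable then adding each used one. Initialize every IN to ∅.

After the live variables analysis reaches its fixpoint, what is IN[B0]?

Answer: {b, c, d, e, f}

Working:
Fixpoint table:
  B0:  IN={b, c, d, e, f}  OUT={b, d, e, f}
  B1:  IN={b, d, e, f}  OUT={a, b, d, e}
  B2:  IN={a, b, d, e}  OUT={a, b, d}
  B3:  IN={a, b, d}  OUT={a, b, d, e}
  B4:  IN={a, e}  OUT={a, b}
  B5:  IN={a, b}  OUT={}

Merge at B0: OUT[B0] = IN[B1] = {b, d, e, f}
Applying B0's transfer function to that OUT value gives IN[B0] (row B0 above).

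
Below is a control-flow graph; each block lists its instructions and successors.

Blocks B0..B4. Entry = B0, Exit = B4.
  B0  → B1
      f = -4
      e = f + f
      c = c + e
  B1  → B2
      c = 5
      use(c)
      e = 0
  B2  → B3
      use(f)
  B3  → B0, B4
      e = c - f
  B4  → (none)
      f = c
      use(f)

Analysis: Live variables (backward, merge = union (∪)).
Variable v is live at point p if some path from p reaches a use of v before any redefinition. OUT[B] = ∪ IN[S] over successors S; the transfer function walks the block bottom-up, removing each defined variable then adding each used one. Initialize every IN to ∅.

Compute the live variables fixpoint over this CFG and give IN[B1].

Answer: {f}

Derivation:
Converged values:
  B0:  IN={c}  OUT={f}
  B1:  IN={f}  OUT={c, f}
  B2:  IN={c, f}  OUT={c, f}
  B3:  IN={c, f}  OUT={c}
  B4:  IN={c}  OUT={}

Merge at B1: OUT[B1] = IN[B2] = {c, f}
Applying B1's transfer function to that OUT value gives IN[B1] (row B1 above).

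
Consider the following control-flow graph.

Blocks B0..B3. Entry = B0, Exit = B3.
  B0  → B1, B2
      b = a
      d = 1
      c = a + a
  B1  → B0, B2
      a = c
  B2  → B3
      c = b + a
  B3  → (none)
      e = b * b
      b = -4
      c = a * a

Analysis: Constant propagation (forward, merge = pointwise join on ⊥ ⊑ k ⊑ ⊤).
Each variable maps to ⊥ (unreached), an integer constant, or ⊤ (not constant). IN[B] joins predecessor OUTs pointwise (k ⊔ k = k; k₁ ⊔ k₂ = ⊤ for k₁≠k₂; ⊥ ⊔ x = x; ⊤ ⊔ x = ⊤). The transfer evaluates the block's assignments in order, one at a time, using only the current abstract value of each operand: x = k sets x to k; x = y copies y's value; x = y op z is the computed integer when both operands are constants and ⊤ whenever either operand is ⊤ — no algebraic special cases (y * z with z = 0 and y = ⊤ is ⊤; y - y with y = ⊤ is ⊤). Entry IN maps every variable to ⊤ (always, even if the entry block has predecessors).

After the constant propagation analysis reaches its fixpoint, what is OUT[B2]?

Converged values:
  B0:  IN=(all ⊤)  OUT={d:1; rest ⊤}
  B1:  IN={d:1; rest ⊤}  OUT={d:1; rest ⊤}
  B2:  IN={d:1; rest ⊤}  OUT={d:1; rest ⊤}
  B3:  IN={d:1; rest ⊤}  OUT={b:-4, d:1; rest ⊤}

Merge at B2: IN[B2] = OUT[B0] ⊔ OUT[B1] = {a: ⊤, b: ⊤, c: ⊤, d: 1, e: ⊤, f: ⊤}
Applying B2's transfer function to that IN value gives OUT[B2] (row B2 above).

Answer: {a: ⊤, b: ⊤, c: ⊤, d: 1, e: ⊤, f: ⊤}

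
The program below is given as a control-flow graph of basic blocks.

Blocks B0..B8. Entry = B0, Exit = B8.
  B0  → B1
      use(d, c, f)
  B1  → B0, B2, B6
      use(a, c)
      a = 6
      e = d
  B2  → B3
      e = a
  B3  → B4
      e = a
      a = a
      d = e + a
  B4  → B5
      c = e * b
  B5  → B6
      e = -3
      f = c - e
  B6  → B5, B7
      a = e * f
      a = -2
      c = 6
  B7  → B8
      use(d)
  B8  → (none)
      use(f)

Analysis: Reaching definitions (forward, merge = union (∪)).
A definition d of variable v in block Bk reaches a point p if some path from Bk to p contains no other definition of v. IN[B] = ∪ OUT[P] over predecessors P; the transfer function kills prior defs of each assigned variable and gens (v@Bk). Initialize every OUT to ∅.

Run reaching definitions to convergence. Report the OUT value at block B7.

Answer: {a@B6, c@B6, d@B3, e@B1, e@B5, f@B5}

Derivation:
Fixpoint table:
  B0:  IN={a@B1, e@B1}  OUT={a@B1, e@B1}
  B1:  IN={a@B1, e@B1}  OUT={a@B1, e@B1}
  B2:  IN={a@B1, e@B1}  OUT={a@B1, e@B2}
  B3:  IN={a@B1, e@B2}  OUT={a@B3, d@B3, e@B3}
  B4:  IN={a@B3, d@B3, e@B3}  OUT={a@B3, c@B4, d@B3, e@B3}
  B5:  IN={a@B3, a@B6, c@B4, c@B6, d@B3, e@B1, e@B3, e@B5, f@B5}  OUT={a@B3, a@B6, c@B4, c@B6, d@B3, e@B5, f@B5}
  B6:  IN={a@B1, a@B3, a@B6, c@B4, c@B6, d@B3, e@B1, e@B5, f@B5}  OUT={a@B6, c@B6, d@B3, e@B1, e@B5, f@B5}
  B7:  IN={a@B6, c@B6, d@B3, e@B1, e@B5, f@B5}  OUT={a@B6, c@B6, d@B3, e@B1, e@B5, f@B5}
  B8:  IN={a@B6, c@B6, d@B3, e@B1, e@B5, f@B5}  OUT={a@B6, c@B6, d@B3, e@B1, e@B5, f@B5}

Merge at B7: IN[B7] = OUT[B6] = {a@B6, c@B6, d@B3, e@B1, e@B5, f@B5}
Applying B7's transfer function to that IN value gives OUT[B7] (row B7 above).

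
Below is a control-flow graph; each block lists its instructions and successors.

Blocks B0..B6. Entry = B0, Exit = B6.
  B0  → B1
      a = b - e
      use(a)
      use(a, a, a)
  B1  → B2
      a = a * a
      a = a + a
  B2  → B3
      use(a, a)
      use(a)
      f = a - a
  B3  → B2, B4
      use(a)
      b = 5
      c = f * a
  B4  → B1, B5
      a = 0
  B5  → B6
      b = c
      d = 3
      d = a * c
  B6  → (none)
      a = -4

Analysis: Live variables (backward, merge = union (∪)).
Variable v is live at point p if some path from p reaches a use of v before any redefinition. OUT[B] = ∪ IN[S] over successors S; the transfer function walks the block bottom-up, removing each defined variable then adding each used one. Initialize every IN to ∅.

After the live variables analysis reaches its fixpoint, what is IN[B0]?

Fixpoint table:
  B0:   IN={b, e}   OUT={a}
  B1:   IN={a}   OUT={a}
  B2:   IN={a}   OUT={a, f}
  B3:   IN={a, f}   OUT={a, c}
  B4:   IN={c}   OUT={a, c}
  B5:   IN={a, c}   OUT={}
  B6:   IN={}   OUT={}

Merge at B0: OUT[B0] = IN[B1] = {a}
Applying B0's transfer function to that OUT value gives IN[B0] (row B0 above).

Answer: {b, e}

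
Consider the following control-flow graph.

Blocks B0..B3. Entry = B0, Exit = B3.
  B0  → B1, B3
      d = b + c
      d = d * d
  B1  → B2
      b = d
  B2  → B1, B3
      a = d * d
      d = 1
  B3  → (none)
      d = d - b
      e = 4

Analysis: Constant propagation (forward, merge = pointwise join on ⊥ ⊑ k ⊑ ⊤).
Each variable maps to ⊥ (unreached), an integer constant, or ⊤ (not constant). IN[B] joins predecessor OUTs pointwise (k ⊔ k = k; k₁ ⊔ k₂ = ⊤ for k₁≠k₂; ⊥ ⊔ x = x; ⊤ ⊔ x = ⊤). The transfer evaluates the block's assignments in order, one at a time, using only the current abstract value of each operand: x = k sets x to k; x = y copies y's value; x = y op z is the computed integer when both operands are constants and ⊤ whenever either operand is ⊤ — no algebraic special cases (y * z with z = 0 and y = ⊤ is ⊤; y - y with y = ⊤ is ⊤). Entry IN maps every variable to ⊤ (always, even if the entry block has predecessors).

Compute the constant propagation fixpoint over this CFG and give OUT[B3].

Answer: {a: ⊤, b: ⊤, c: ⊤, d: ⊤, e: 4, f: ⊤}

Derivation:
Converged values:
  B0:  IN=(all ⊤)  OUT=(all ⊤)
  B1:  IN=(all ⊤)  OUT=(all ⊤)
  B2:  IN=(all ⊤)  OUT={d:1; rest ⊤}
  B3:  IN=(all ⊤)  OUT={e:4; rest ⊤}

Merge at B3: IN[B3] = OUT[B0] ⊔ OUT[B2] = {a: ⊤, b: ⊤, c: ⊤, d: ⊤, e: ⊤, f: ⊤}
Applying B3's transfer function to that IN value gives OUT[B3] (row B3 above).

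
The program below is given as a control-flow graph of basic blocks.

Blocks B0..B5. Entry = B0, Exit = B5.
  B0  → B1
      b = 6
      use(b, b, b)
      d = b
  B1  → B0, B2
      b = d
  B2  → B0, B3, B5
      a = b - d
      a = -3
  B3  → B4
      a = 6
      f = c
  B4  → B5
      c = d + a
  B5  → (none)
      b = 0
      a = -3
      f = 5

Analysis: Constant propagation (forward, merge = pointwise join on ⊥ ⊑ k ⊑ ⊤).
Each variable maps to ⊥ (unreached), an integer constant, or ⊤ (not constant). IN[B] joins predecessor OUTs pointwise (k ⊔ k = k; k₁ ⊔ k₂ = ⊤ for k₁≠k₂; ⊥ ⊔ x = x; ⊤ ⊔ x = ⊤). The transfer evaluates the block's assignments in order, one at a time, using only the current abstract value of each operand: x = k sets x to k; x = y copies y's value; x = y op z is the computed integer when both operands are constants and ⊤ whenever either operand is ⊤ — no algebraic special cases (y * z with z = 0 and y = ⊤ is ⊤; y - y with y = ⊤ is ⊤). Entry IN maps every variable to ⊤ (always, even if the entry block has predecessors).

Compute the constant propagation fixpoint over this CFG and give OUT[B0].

Answer: {a: ⊤, b: 6, c: ⊤, d: 6, e: ⊤, f: ⊤}

Derivation:
Per-block solution:
  B0: | IN=(all ⊤) | OUT={b:6, d:6; rest ⊤}
  B1: | IN={b:6, d:6; rest ⊤} | OUT={b:6, d:6; rest ⊤}
  B2: | IN={b:6, d:6; rest ⊤} | OUT={a:-3, b:6, d:6; rest ⊤}
  B3: | IN={a:-3, b:6, d:6; rest ⊤} | OUT={a:6, b:6, d:6; rest ⊤}
  B4: | IN={a:6, b:6, d:6; rest ⊤} | OUT={a:6, b:6, c:12, d:6; rest ⊤}
  B5: | IN={b:6, d:6; rest ⊤} | OUT={a:-3, b:0, d:6, f:5; rest ⊤}

Merge at B0 (entry node, so the boundary value (all ⊤) is joined with the incoming edge(s)): IN[B0] = (all ⊤) ⊔ OUT[B1] ⊔ OUT[B2] = {a: ⊤, b: ⊤, c: ⊤, d: ⊤, e: ⊤, f: ⊤}
Applying B0's transfer function to that IN value gives OUT[B0] (row B0 above).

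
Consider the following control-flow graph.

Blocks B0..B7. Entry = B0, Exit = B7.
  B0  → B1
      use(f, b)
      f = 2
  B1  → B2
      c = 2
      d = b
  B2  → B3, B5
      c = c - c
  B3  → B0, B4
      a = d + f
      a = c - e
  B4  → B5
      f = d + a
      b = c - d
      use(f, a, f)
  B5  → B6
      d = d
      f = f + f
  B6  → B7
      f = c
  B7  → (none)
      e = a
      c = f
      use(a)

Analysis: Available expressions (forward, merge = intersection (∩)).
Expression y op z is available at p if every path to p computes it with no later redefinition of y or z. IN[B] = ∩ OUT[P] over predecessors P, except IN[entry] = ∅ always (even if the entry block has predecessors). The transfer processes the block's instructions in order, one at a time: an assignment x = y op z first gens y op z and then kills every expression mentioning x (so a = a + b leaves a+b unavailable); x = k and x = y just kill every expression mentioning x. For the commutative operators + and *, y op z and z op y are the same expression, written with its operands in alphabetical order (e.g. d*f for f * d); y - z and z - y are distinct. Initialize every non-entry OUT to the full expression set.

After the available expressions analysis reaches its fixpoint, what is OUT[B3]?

Answer: {c-e, d+f}

Working:
Fixpoint table:
  B0: | IN={} | OUT={}
  B1: | IN={} | OUT={}
  B2: | IN={} | OUT={}
  B3: | IN={} | OUT={c-e, d+f}
  B4: | IN={c-e, d+f} | OUT={a+d, c-d, c-e}
  B5: | IN={} | OUT={}
  B6: | IN={} | OUT={}
  B7: | IN={} | OUT={}

Merge at B3: IN[B3] = OUT[B2] = {}
Applying B3's transfer function to that IN value gives OUT[B3] (row B3 above).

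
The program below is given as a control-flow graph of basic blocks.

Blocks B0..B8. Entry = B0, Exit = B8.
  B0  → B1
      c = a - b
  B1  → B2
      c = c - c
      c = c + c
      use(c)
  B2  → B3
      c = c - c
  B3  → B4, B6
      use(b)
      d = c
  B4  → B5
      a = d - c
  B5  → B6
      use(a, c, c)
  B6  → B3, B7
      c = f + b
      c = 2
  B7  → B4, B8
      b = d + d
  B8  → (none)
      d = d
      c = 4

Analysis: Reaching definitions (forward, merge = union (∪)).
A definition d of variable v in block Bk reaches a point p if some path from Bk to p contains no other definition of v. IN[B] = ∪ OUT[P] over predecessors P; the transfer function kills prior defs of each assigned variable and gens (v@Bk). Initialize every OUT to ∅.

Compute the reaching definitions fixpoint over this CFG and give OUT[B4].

Answer: {a@B4, b@B7, c@B2, c@B6, d@B3}

Working:
Per-block solution:
  B0:   IN={}   OUT={c@B0}
  B1:   IN={c@B0}   OUT={c@B1}
  B2:   IN={c@B1}   OUT={c@B2}
  B3:   IN={a@B4, b@B7, c@B2, c@B6, d@B3}   OUT={a@B4, b@B7, c@B2, c@B6, d@B3}
  B4:   IN={a@B4, b@B7, c@B2, c@B6, d@B3}   OUT={a@B4, b@B7, c@B2, c@B6, d@B3}
  B5:   IN={a@B4, b@B7, c@B2, c@B6, d@B3}   OUT={a@B4, b@B7, c@B2, c@B6, d@B3}
  B6:   IN={a@B4, b@B7, c@B2, c@B6, d@B3}   OUT={a@B4, b@B7, c@B6, d@B3}
  B7:   IN={a@B4, b@B7, c@B6, d@B3}   OUT={a@B4, b@B7, c@B6, d@B3}
  B8:   IN={a@B4, b@B7, c@B6, d@B3}   OUT={a@B4, b@B7, c@B8, d@B8}

Merge at B4: IN[B4] = OUT[B3] ⊔ OUT[B7] = {a@B4, b@B7, c@B2, c@B6, d@B3}
Applying B4's transfer function to that IN value gives OUT[B4] (row B4 above).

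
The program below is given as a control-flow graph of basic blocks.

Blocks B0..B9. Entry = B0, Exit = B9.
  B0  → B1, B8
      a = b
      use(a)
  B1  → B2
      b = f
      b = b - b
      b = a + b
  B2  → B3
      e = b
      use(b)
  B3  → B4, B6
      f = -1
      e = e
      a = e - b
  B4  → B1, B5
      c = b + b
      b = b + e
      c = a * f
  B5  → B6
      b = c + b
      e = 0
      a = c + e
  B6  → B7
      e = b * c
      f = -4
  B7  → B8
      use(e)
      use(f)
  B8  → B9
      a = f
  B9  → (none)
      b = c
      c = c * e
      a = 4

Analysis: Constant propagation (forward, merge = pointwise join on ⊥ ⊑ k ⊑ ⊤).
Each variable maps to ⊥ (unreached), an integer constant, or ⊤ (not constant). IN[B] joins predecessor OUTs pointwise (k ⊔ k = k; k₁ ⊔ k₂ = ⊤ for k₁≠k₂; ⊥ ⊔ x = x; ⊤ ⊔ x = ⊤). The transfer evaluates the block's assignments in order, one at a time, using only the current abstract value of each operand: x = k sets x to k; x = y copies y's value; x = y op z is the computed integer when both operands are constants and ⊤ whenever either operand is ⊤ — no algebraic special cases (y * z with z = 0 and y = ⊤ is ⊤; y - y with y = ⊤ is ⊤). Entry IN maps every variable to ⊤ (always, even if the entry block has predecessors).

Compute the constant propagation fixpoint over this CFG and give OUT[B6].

Per-block solution:
  B0:  IN=(all ⊤)  OUT=(all ⊤)
  B1:  IN=(all ⊤)  OUT=(all ⊤)
  B2:  IN=(all ⊤)  OUT=(all ⊤)
  B3:  IN=(all ⊤)  OUT={f:-1; rest ⊤}
  B4:  IN={f:-1; rest ⊤}  OUT={f:-1; rest ⊤}
  B5:  IN={f:-1; rest ⊤}  OUT={e:0, f:-1; rest ⊤}
  B6:  IN={f:-1; rest ⊤}  OUT={f:-4; rest ⊤}
  B7:  IN={f:-4; rest ⊤}  OUT={f:-4; rest ⊤}
  B8:  IN=(all ⊤)  OUT=(all ⊤)
  B9:  IN=(all ⊤)  OUT={a:4; rest ⊤}

Merge at B6: IN[B6] = OUT[B3] ⊔ OUT[B5] = {a: ⊤, b: ⊤, c: ⊤, d: ⊤, e: ⊤, f: -1}
Applying B6's transfer function to that IN value gives OUT[B6] (row B6 above).

Answer: {a: ⊤, b: ⊤, c: ⊤, d: ⊤, e: ⊤, f: -4}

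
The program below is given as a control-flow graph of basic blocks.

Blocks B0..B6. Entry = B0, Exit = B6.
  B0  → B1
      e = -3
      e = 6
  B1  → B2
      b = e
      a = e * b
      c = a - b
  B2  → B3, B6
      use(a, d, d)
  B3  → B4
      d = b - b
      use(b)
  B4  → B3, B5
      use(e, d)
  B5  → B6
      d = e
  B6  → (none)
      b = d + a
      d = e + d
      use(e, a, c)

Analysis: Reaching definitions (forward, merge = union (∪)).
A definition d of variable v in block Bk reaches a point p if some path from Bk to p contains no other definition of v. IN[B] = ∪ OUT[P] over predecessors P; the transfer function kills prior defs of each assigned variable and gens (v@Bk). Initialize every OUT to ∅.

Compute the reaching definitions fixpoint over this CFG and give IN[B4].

Answer: {a@B1, b@B1, c@B1, d@B3, e@B0}

Trace:
Converged values:
  B0:  IN={}  OUT={e@B0}
  B1:  IN={e@B0}  OUT={a@B1, b@B1, c@B1, e@B0}
  B2:  IN={a@B1, b@B1, c@B1, e@B0}  OUT={a@B1, b@B1, c@B1, e@B0}
  B3:  IN={a@B1, b@B1, c@B1, d@B3, e@B0}  OUT={a@B1, b@B1, c@B1, d@B3, e@B0}
  B4:  IN={a@B1, b@B1, c@B1, d@B3, e@B0}  OUT={a@B1, b@B1, c@B1, d@B3, e@B0}
  B5:  IN={a@B1, b@B1, c@B1, d@B3, e@B0}  OUT={a@B1, b@B1, c@B1, d@B5, e@B0}
  B6:  IN={a@B1, b@B1, c@B1, d@B5, e@B0}  OUT={a@B1, b@B6, c@B1, d@B6, e@B0}

Merge at B4: IN[B4] = OUT[B3] = {a@B1, b@B1, c@B1, d@B3, e@B0}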